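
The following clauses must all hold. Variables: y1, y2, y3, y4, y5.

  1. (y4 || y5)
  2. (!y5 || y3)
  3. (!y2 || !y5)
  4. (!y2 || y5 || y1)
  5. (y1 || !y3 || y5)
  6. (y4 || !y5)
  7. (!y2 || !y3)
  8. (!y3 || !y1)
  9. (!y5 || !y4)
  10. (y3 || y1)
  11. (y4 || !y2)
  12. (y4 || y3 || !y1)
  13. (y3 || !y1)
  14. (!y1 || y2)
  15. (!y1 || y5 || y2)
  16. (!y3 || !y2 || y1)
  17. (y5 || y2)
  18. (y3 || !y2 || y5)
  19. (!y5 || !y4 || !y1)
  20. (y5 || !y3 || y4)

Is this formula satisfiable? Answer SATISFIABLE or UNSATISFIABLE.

y5 = True:
  propagation gives y3=True, y2=False, y4=True; an empty clause results — contradiction.
y5 = False:
  propagation gives y4=True, y2=True, y1=True, y3=False; an empty clause results — contradiction.
Every branch closes, so no satisfying assignment exists.

UNSATISFIABLE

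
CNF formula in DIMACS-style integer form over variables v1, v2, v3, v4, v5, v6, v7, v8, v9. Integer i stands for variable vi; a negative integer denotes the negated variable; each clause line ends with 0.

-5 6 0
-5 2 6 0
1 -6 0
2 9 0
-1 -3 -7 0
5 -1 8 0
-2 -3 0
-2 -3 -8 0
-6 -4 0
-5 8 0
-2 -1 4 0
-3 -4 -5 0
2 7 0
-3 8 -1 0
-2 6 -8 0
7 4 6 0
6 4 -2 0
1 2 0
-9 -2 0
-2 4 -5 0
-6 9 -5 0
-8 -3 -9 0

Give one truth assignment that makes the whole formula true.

v1=F  v2=T  v3=F  v4=T  v5=F  v6=F  v7=T  v8=F  v9=F

Check each clause:
  1. (v6 OR NOT v5) — NOT v5 is true.
  2. (v2 OR v6 OR NOT v5) — v2 is true.
  3. (NOT v6 OR v1) — NOT v6 is true.
  4. (v9 OR v2) — v2 is true.
  5. (NOT v7 OR NOT v3 OR NOT v1) — NOT v3 is true.
  6. (v8 OR v5 OR NOT v1) — NOT v1 is true.
  7. (NOT v3 OR NOT v2) — NOT v3 is true.
  8. (NOT v8 OR NOT v2 OR NOT v3) — NOT v8 is true.
  9. (NOT v4 OR NOT v6) — NOT v6 is true.
  10. (v8 OR NOT v5) — NOT v5 is true.
  11. (NOT v2 OR v4 OR NOT v1) — v4 is true.
  12. (NOT v3 OR NOT v5 OR NOT v4) — NOT v5 is true.
  13. (v7 OR v2) — v2 is true.
  14. (NOT v3 OR v8 OR NOT v1) — NOT v3 is true.
  15. (NOT v2 OR NOT v8 OR v6) — NOT v8 is true.
  16. (v7 OR v4 OR v6) — v4 is true.
  17. (NOT v2 OR v4 OR v6) — v4 is true.
  18. (v2 OR v1) — v2 is true.
  19. (NOT v9 OR NOT v2) — NOT v9 is true.
  20. (NOT v2 OR NOT v5 OR v4) — NOT v5 is true.
  21. (NOT v5 OR v9 OR NOT v6) — NOT v6 is true.
  22. (NOT v8 OR NOT v9 OR NOT v3) — NOT v8 is true.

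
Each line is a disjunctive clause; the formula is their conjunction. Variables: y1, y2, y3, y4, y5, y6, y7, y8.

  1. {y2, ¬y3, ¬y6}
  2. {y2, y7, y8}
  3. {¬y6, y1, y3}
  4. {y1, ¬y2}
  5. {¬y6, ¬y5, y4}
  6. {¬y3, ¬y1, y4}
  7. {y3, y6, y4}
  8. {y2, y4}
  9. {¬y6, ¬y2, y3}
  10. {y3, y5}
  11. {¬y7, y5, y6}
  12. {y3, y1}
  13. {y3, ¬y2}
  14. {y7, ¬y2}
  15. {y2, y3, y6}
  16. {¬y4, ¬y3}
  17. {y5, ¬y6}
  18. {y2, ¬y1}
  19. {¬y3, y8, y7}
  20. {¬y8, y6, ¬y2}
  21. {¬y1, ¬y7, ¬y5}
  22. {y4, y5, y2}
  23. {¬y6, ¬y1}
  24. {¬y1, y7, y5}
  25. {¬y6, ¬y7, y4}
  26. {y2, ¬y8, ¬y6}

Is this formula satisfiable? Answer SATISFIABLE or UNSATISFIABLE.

UNSATISFIABLE

y2 = True:
  propagation gives y1=True, y3=True, y4=True; an empty clause results — contradiction.
y2 = False:
  propagation gives y4=True, y3=False, y5=True, y1=True; an empty clause results — contradiction.
Every branch closes, so no satisfying assignment exists.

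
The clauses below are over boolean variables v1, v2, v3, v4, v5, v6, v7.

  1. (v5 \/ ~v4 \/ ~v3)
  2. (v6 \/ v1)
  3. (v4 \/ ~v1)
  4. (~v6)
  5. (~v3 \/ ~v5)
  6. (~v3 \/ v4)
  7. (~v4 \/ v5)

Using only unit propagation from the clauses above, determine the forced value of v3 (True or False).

(~v6) is a unit clause: v6 = False.
From (v1 \/ v6) and v6 = False: v1 = True.
(v4 \/ ~v1) with v1 = True leaves only v4, so v4 = True.
(v5 \/ ~v4): since v4 = True, the clause reduces to (v5). v5 = True.
In (~v5 \/ ~v3), ~v5 is now false; ~v3 must hold, so v3 = False.

False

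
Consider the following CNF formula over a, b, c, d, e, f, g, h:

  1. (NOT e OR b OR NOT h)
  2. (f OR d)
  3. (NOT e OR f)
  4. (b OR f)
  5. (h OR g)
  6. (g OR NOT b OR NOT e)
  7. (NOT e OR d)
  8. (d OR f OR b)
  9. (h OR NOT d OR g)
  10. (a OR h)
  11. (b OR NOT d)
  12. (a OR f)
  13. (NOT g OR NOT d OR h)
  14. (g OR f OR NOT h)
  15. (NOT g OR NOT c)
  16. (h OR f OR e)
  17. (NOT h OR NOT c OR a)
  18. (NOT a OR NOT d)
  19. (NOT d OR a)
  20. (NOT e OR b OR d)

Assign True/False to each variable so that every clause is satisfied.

a = T  b = F  c = F  d = F  e = F  f = T  g = T  h = T

Check each clause:
  1. (NOT h OR NOT e OR b) — NOT e is true.
  2. (f OR d) — f is true.
  3. (f OR NOT e) — NOT e is true.
  4. (b OR f) — f is true.
  5. (h OR g) — h is true.
  6. (NOT e OR g OR NOT b) — NOT e is true.
  7. (d OR NOT e) — NOT e is true.
  8. (f OR b OR d) — f is true.
  9. (h OR NOT d OR g) — h is true.
  10. (h OR a) — h is true.
  11. (NOT d OR b) — NOT d is true.
  12. (a OR f) — a is true.
  13. (h OR NOT g OR NOT d) — h is true.
  14. (NOT h OR g OR f) — f is true.
  15. (NOT g OR NOT c) — NOT c is true.
  16. (f OR h OR e) — h is true.
  17. (a OR NOT h OR NOT c) — a is true.
  18. (NOT d OR NOT a) — NOT d is true.
  19. (NOT d OR a) — a is true.
  20. (NOT e OR b OR d) — NOT e is true.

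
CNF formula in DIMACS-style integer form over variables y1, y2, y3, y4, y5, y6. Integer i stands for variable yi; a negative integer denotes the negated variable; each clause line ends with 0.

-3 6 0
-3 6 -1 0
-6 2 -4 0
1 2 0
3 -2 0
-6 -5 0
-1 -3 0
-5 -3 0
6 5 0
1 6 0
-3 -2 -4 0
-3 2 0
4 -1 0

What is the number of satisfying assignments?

Satisfying assignments:
  y1=F y2=T y3=T y4=F y5=F y6=T
  y1=T y2=F y3=F y4=T y5=T y6=F
That's 2 in total.

2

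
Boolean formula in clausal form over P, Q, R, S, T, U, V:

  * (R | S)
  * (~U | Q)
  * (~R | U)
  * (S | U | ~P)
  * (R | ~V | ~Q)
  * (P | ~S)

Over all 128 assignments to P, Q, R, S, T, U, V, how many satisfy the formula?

Split on R, then S.
  R=1, S=1: remaining (P,Q,T,U,V) ∈ {(1,1,0,1,0); (1,1,0,1,1); (1,1,1,1,0); (1,1,1,1,1)} — 4.
  R=1, S=0: forces Q=1; U=1; P, T, V free → 2^3 = 8.
  R=0, S=1: T free; 4 ways for (P,Q,U,V) × 2^1 = 8.
  R=0, S=0: a clause becomes empty — 0.
Total: 4 + 8 + 8 + 0 = 20.

20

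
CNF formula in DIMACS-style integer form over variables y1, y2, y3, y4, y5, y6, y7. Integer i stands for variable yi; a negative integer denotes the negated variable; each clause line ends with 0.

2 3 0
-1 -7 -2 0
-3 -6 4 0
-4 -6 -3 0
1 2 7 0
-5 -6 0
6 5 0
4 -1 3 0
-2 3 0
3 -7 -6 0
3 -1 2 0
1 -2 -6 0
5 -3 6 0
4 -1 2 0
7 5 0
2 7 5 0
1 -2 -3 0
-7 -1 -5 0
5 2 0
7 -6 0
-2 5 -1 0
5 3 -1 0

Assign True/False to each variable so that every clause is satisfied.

Try y1 = True.
Branch on y2: take y2 = False.
  then y3 is forced to True.
  then y4 is forced to True.
  then y6 is forced to False.
  then y5 is forced to True.
  then y7 is forced to False.
Every clause has at least one true literal under this assignment.

y1=1, y2=0, y3=1, y4=1, y5=1, y6=0, y7=0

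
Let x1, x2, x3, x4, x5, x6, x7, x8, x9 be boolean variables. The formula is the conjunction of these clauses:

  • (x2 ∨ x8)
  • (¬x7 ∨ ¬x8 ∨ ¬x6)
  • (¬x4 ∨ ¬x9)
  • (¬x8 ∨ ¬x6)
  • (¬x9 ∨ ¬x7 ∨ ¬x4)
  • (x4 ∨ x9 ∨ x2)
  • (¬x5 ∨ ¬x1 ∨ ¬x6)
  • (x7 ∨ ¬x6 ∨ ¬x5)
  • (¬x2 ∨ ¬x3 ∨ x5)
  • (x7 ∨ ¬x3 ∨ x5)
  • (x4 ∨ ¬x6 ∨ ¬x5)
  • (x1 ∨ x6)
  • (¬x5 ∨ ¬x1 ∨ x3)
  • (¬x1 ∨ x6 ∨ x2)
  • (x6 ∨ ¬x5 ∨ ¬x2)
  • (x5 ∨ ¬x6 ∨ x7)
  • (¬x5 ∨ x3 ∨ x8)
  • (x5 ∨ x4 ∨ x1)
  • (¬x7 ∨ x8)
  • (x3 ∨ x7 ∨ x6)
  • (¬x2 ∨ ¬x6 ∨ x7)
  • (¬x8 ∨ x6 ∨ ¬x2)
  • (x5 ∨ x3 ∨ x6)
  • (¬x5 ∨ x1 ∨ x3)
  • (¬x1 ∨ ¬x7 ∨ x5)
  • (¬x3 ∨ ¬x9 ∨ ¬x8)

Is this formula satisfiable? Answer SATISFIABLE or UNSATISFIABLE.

UNSATISFIABLE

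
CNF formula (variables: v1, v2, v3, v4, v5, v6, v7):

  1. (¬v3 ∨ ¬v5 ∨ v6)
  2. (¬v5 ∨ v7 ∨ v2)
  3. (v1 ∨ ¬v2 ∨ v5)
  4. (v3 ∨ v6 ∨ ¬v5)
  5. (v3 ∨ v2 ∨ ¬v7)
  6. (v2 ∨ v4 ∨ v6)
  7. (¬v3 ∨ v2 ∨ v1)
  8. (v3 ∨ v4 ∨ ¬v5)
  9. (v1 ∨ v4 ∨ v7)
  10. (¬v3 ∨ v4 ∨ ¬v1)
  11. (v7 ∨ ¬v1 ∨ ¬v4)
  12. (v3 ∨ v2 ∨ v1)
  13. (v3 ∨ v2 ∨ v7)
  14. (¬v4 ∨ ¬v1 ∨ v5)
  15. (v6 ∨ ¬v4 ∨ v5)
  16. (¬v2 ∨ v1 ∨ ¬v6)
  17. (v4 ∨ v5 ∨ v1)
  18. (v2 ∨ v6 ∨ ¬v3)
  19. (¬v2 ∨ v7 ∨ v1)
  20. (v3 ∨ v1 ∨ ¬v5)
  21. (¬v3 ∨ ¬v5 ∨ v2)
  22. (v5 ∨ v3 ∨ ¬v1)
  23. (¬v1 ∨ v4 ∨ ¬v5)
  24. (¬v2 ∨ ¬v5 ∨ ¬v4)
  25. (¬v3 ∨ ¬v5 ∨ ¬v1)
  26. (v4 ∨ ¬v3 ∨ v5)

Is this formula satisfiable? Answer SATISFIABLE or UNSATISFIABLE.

v5 = True:
  v3 = True:
    propagation gives v6=True, v2=True, v1=True; an empty clause results — contradiction.
  v3 = False:
    propagation gives v6=True, v4=True, v1=True, v7=True; an empty clause results — contradiction.
v5 = False:
  v1 = True:
    propagation gives v4=False, v3=False; an empty clause results — contradiction.
  v1 = False:
    propagation gives v2=False, v3=False; an empty clause results — contradiction.
Every branch closes, so no satisfying assignment exists.

UNSATISFIABLE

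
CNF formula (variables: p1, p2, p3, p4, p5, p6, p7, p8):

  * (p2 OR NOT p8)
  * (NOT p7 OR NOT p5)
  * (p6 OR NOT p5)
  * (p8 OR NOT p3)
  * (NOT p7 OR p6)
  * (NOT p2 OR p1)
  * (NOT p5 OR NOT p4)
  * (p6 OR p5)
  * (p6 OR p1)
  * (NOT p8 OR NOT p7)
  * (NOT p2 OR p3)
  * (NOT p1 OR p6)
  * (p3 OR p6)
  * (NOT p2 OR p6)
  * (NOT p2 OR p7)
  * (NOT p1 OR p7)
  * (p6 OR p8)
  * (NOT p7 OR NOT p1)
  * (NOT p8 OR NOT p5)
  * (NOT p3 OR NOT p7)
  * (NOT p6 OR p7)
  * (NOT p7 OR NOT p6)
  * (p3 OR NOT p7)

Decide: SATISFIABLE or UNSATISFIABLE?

UNSATISFIABLE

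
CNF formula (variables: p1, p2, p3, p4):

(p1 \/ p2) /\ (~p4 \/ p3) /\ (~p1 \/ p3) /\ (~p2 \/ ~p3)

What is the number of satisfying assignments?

Satisfying assignments:
  p1=F p2=T p3=F p4=F
  p1=T p2=F p3=T p4=F
  p1=T p2=F p3=T p4=T
That's 3 in total.

3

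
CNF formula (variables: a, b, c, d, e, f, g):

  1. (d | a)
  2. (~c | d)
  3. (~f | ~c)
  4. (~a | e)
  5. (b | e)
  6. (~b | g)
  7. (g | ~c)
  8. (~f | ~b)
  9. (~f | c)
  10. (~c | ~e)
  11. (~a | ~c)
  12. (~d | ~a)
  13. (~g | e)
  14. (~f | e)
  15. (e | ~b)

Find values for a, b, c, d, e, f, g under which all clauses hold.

a=1, b=0, c=0, d=0, e=1, f=0, g=0

f occurs only negated in the remaining clauses — set f = False.
Set a = True and propagate.
  then e is forced to True.
  then c is forced to False.
  then d is forced to False.
Try b = False.
g is now unconstrained; take g = False.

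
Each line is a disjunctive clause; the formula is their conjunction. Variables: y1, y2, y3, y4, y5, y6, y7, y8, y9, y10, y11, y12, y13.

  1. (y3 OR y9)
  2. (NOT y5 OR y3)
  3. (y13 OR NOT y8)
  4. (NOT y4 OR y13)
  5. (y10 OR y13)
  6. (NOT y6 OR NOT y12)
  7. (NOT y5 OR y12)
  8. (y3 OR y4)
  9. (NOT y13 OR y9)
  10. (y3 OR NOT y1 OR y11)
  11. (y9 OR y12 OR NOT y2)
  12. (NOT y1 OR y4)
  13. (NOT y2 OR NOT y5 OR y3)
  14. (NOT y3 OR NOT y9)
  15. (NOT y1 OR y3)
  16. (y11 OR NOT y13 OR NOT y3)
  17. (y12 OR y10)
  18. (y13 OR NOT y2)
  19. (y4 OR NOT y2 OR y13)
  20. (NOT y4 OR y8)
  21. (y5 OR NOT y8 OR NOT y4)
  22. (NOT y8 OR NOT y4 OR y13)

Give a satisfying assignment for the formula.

Pure literal: y1 appears only negated; assign y1 = False.
y2 occurs only negated in the remaining clauses — set y2 = False.
Branch on y3: take y3 = True.
  then y9 is forced to False.
  then y13 is forced to False.
  then y8 is forced to False.
  then y4 is forced to False.
  then y10 is forced to True.
For the remaining variables, y5 = False, y6 = True, y7 = True, y11 = True, y12 = False works.

y1=False, y2=False, y3=True, y4=False, y5=False, y6=True, y7=True, y8=False, y9=False, y10=True, y11=True, y12=False, y13=False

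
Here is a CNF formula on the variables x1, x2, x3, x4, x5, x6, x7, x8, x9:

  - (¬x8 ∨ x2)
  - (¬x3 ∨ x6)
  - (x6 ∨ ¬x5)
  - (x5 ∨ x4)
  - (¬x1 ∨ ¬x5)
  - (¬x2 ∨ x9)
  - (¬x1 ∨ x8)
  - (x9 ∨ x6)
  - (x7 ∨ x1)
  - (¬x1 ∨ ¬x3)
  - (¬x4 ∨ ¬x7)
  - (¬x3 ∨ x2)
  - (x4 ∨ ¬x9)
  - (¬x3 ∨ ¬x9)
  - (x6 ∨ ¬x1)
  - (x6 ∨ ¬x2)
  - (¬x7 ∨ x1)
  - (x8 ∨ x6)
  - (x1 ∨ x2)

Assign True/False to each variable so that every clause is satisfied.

x1=True  x2=True  x3=False  x4=True  x5=False  x6=True  x7=False  x8=True  x9=True

Pure literal: x3 appears only negated; assign x3 = False.
Pure literal: x6 appears only positively; assign x6 = True.
Try x1 = True.
  then x5 is forced to False.
  then x4 is forced to True.
  then x8 is forced to True.
  then x2 is forced to True.
  then x9 is forced to True.
  then x7 is forced to False.
Check each clause:
  1. (x2 ∨ ¬x8) — x2 is true.
  2. (¬x3 ∨ x6) — ¬x3 is true.
  3. (x6 ∨ ¬x5) — ¬x5 is true.
  4. (x4 ∨ x5) — x4 is true.
  5. (¬x1 ∨ ¬x5) — ¬x5 is true.
  6. (¬x2 ∨ x9) — x9 is true.
  7. (x8 ∨ ¬x1) — x8 is true.
  8. (x9 ∨ x6) — x9 is true.
  9. (x1 ∨ x7) — x1 is true.
  10. (¬x3 ∨ ¬x1) — ¬x3 is true.
  11. (¬x7 ∨ ¬x4) — ¬x7 is true.
  12. (x2 ∨ ¬x3) — x2 is true.
  13. (x4 ∨ ¬x9) — x4 is true.
  14. (¬x3 ∨ ¬x9) — ¬x3 is true.
  15. (¬x1 ∨ x6) — x6 is true.
  16. (¬x2 ∨ x6) — x6 is true.
  17. (x1 ∨ ¬x7) — x1 is true.
  18. (x8 ∨ x6) — x8 is true.
  19. (x2 ∨ x1) — x1 is true.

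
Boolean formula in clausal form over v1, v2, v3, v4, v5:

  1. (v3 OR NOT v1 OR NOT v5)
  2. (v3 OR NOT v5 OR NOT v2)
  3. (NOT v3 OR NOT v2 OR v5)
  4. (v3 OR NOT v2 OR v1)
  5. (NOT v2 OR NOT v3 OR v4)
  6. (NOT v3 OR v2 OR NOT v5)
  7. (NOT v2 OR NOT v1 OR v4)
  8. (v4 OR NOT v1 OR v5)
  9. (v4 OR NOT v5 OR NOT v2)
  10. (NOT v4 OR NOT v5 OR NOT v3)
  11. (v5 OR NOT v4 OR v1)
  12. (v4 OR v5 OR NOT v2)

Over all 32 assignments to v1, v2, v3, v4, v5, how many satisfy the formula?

7

Satisfying assignments:
  v1=F v2=F v3=F v4=F v5=F
  v1=F v2=F v3=F v4=F v5=T
  v1=F v2=F v3=F v4=T v5=T
  v1=F v2=F v3=T v4=F v5=F
  v1=T v2=F v3=F v4=T v5=F
  v1=T v2=F v3=T v4=T v5=F
  v1=T v2=T v3=F v4=T v5=F
Count: 7.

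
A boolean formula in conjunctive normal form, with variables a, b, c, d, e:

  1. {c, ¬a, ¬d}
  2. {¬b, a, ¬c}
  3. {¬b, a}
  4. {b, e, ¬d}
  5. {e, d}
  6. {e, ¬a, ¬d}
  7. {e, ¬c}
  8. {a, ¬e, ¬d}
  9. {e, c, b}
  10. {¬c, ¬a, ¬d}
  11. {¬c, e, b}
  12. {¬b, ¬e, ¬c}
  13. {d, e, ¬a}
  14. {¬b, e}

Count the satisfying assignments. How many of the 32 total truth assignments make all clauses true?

5

Satisfying assignments:
  a=F b=F c=F d=F e=T
  a=F b=F c=T d=F e=T
  a=T b=F c=F d=F e=T
  a=T b=F c=T d=F e=T
  a=T b=T c=F d=F e=T
Count: 5.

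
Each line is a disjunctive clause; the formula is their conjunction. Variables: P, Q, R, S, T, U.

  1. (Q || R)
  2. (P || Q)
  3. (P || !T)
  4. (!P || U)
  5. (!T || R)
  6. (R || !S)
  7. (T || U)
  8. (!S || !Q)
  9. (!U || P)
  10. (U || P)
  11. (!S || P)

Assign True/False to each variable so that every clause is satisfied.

P=T, Q=F, R=T, S=T, T=T, U=T

R occurs only positively in the remaining clauses — set R = True.
Branch on P: take P = True.
  then U is forced to True.
Branch on Q: take Q = False.
S, T are now unconstrained; take S = True, T = True.
Every clause has at least one true literal under this assignment.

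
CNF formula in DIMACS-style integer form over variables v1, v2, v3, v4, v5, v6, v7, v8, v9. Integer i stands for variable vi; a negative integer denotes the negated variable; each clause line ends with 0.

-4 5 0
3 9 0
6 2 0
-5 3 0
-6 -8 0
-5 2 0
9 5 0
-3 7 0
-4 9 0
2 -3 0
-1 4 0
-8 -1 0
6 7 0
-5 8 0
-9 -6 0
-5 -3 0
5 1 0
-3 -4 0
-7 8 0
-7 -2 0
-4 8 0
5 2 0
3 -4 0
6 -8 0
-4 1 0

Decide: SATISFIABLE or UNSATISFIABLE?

UNSATISFIABLE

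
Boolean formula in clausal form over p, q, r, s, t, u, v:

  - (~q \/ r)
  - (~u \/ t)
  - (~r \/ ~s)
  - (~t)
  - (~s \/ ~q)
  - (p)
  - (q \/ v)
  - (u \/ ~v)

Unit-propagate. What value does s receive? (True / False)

False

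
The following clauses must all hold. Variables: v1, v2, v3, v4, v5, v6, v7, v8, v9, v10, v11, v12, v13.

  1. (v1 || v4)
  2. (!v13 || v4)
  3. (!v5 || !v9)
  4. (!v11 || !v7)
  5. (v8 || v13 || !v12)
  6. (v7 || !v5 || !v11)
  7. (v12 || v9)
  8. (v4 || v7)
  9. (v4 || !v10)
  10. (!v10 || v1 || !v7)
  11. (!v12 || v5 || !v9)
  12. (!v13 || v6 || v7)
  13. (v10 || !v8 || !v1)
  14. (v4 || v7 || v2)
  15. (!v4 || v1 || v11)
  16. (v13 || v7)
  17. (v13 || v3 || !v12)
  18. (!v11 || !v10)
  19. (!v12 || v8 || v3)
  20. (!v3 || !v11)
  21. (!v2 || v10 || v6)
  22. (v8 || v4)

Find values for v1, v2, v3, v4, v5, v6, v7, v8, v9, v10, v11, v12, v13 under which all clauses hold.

v1=T  v2=T  v3=T  v4=T  v5=F  v6=T  v7=T  v8=F  v9=T  v10=T  v11=F  v12=F  v13=T

Pure literal: v6 appears only positively; assign v6 = True.
Set v1 = True and propagate.
Branch on v2: take v2 = True.
Try v3 = True.
  then v11 is forced to False.
The remaining clauses are satisfied by v4 = True, v5 = False, v7 = True, v8 = False, v9 = True, v10 = True, v12 = False, v13 = True.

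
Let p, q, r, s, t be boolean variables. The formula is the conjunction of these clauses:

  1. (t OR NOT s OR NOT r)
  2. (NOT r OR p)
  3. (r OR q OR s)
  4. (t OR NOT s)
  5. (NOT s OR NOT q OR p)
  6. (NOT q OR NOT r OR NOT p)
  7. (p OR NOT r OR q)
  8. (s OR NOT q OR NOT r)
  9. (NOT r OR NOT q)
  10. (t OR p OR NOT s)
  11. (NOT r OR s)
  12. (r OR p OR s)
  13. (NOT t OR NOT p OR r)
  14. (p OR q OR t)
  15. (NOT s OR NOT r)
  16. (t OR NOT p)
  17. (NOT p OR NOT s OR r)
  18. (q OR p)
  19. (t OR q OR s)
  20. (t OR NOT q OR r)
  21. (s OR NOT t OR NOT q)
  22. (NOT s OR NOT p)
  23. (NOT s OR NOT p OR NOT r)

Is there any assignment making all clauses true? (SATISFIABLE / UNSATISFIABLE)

UNSATISFIABLE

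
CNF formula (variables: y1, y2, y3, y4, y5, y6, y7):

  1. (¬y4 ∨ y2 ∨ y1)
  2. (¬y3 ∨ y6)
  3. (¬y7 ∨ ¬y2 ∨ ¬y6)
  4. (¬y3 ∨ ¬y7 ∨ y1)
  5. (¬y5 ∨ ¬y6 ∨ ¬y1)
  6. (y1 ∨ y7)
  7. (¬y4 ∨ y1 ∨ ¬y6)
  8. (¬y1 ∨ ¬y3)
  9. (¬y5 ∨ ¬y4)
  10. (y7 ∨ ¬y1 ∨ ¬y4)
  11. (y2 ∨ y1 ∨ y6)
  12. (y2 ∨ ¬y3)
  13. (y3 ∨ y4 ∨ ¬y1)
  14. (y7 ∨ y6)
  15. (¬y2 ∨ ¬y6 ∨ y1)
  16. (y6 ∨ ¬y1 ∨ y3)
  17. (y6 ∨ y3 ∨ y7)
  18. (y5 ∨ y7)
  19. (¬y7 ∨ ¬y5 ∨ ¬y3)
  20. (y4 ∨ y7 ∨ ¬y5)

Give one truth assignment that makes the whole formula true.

Try y1 = False.
  then y7 is forced to True.
  then y3 is forced to False.
The remaining clauses are satisfied by y2 = False, y4 = False, y5 = True, y6 = True.

y1=False  y2=False  y3=False  y4=False  y5=True  y6=True  y7=True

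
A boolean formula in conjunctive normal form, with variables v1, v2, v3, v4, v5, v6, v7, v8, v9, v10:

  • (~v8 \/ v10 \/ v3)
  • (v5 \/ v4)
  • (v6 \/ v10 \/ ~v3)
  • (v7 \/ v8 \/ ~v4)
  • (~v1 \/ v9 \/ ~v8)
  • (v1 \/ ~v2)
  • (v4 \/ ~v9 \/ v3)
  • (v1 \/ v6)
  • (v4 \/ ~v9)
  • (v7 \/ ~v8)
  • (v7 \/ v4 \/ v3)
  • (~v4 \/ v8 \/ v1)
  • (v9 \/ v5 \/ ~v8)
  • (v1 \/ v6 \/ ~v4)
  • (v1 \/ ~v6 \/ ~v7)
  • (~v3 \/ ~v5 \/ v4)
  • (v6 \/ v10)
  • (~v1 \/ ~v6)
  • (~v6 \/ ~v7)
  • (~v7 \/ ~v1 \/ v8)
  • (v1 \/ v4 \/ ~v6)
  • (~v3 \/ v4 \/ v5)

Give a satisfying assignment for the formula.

v2 occurs only negated in the remaining clauses — set v2 = False.
Pure literal: v10 appears only positively; assign v10 = True.
Set v1 = True and propagate.
  then v6 is forced to False.
Set v3 = True and propagate.
Try v4 = True.
For the remaining variables, v5 = True, v7 = True, v8 = True, v9 = True works.
Every clause has at least one true literal under this assignment.

v1=T  v2=F  v3=T  v4=T  v5=T  v6=F  v7=T  v8=T  v9=T  v10=T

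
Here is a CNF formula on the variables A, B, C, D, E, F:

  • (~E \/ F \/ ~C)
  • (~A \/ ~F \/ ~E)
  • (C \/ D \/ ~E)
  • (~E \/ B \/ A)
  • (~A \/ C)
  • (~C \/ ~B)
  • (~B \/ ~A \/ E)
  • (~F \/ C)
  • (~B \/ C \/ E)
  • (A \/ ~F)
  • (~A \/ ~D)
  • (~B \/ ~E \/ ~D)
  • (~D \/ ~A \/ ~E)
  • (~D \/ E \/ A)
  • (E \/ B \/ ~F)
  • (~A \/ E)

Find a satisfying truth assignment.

Try A = False.
  then F is forced to False.
The remaining clauses are satisfied by B = False, C = False, D = False, E = False.
Check each clause:
  1. (F \/ ~E \/ ~C) — ~E is true.
  2. (~F \/ ~A \/ ~E) — ~F is true.
  3. (D \/ ~E \/ C) — ~E is true.
  4. (A \/ ~E \/ B) — ~E is true.
  5. (~A \/ C) — ~A is true.
  6. (~C \/ ~B) — ~C is true.
  7. (~B \/ E \/ ~A) — ~B is true.
  8. (C \/ ~F) — ~F is true.
  9. (~B \/ E \/ C) — ~B is true.
  10. (A \/ ~F) — ~F is true.
  11. (~D \/ ~A) — ~D is true.
  12. (~E \/ ~D \/ ~B) — ~E is true.
  13. (~E \/ ~D \/ ~A) — ~E is true.
  14. (~D \/ E \/ A) — ~D is true.
  15. (E \/ ~F \/ B) — ~F is true.
  16. (E \/ ~A) — ~A is true.

A=False, B=False, C=False, D=False, E=False, F=False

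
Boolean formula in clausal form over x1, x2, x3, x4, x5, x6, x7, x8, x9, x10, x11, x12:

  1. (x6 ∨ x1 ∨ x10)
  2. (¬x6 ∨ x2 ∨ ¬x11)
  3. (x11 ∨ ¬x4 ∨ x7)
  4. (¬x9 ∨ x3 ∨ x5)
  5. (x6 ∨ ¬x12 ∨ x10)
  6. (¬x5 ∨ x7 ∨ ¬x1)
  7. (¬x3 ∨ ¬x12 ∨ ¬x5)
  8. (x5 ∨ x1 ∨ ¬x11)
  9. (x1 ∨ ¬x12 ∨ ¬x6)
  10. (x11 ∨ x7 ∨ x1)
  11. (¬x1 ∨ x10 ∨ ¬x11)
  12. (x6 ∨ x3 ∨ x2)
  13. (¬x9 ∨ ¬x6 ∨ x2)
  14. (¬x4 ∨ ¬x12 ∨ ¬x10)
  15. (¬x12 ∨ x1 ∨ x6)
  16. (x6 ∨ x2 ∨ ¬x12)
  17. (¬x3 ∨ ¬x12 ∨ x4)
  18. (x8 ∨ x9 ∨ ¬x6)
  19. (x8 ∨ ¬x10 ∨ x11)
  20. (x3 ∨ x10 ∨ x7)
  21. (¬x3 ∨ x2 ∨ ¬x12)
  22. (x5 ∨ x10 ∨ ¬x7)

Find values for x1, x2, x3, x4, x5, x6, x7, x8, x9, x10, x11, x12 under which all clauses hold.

x8 occurs only positively in the remaining clauses — set x8 = True.
x12 occurs only negated in the remaining clauses — set x12 = False.
Set x1 = True and propagate.
Branch on x2: take x2 = False.
Branch on x3: take x3 = True.
The remaining clauses are satisfied by x4 = False, x5 = True, x6 = True, x7 = True, x9 = False, x10 = True, x11 = False.
Every clause has at least one true literal under this assignment.
Check each clause:
  1. (x1 ∨ x6 ∨ x10) — x1 is true.
  2. (x2 ∨ ¬x11 ∨ ¬x6) — ¬x11 is true.
  3. (x7 ∨ x11 ∨ ¬x4) — ¬x4 is true.
  4. (x3 ∨ ¬x9 ∨ x5) — x3 is true.
  5. (x10 ∨ x6 ∨ ¬x12) — x10 is true.
  6. (¬x5 ∨ ¬x1 ∨ x7) — x7 is true.
  7. (¬x5 ∨ ¬x12 ∨ ¬x3) — ¬x12 is true.
  8. (x5 ∨ x1 ∨ ¬x11) — x1 is true.
  9. (¬x6 ∨ ¬x12 ∨ x1) — x1 is true.
  10. (x1 ∨ x7 ∨ x11) — x1 is true.
  11. (¬x11 ∨ x10 ∨ ¬x1) — x10 is true.
  12. (x2 ∨ x3 ∨ x6) — x3 is true.
  13. (¬x9 ∨ x2 ∨ ¬x6) — ¬x9 is true.
  14. (¬x12 ∨ ¬x4 ∨ ¬x10) — ¬x12 is true.
  15. (x6 ∨ ¬x12 ∨ x1) — x1 is true.
  16. (x2 ∨ ¬x12 ∨ x6) — ¬x12 is true.
  17. (¬x12 ∨ x4 ∨ ¬x3) — ¬x12 is true.
  18. (x9 ∨ ¬x6 ∨ x8) — x8 is true.
  19. (x8 ∨ ¬x10 ∨ x11) — x8 is true.
  20. (x10 ∨ x7 ∨ x3) — x10 is true.
  21. (x2 ∨ ¬x12 ∨ ¬x3) — ¬x12 is true.
  22. (x5 ∨ ¬x7 ∨ x10) — x10 is true.

x1=True, x2=False, x3=True, x4=False, x5=True, x6=True, x7=True, x8=True, x9=False, x10=True, x11=False, x12=False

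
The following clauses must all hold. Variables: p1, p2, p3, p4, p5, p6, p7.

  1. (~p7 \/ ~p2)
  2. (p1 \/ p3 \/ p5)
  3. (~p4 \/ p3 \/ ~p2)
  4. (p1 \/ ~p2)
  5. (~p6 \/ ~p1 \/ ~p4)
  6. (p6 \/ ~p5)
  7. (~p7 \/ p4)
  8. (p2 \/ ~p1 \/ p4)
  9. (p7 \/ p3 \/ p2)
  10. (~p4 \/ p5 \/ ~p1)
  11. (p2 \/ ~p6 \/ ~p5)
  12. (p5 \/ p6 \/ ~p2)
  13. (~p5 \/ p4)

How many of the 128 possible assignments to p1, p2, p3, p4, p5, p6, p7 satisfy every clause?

Split on p2, then p4.
  p2=1, p4=1: a clause becomes empty — 0.
  p2=1, p4=0: remaining (p1,p3,p5,p6,p7) ∈ {(1,0,0,1,0); (1,1,0,1,0)} — 2.
  p2=0, p4=1: remaining (p1,p3,p5,p6,p7) ∈ {(0,1,0,0,0); (0,1,0,0,1); (0,1,0,1,0); (0,1,0,1,1)} — 4.
  p2=0, p4=0: remaining (p1,p3,p5,p6,p7) ∈ {(0,1,0,0,0); (0,1,0,1,0)} — 2.
Total: 0 + 2 + 4 + 2 = 8.

8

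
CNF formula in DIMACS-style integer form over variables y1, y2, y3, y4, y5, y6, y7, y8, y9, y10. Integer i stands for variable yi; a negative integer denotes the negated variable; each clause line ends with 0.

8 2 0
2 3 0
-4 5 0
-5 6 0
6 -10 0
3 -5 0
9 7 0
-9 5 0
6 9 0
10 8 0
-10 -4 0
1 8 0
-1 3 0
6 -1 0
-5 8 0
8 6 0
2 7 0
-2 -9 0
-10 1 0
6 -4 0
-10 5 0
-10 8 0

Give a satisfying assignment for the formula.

y1=F  y2=T  y3=T  y4=T  y5=T  y6=T  y7=T  y8=T  y9=F  y10=F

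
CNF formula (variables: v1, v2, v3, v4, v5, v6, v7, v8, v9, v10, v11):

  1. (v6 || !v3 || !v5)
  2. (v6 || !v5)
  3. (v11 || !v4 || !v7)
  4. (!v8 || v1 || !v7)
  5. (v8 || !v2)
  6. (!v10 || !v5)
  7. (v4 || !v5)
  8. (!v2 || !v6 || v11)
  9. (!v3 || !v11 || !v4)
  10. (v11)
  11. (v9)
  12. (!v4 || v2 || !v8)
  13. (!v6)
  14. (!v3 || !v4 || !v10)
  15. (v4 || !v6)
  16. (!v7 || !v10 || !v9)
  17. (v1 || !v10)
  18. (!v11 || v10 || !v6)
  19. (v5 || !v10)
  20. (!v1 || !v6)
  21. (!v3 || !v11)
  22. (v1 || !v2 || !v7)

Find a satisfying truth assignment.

v1=0, v2=0, v3=0, v4=0, v5=0, v6=0, v7=0, v8=0, v9=1, v10=0, v11=1

Unit propagation: (v11) forces v11 = True.
(v9) is a unit clause, so v9 = True.
Unit propagation: (!v6) forces v6 = False.
The clause (!v5) is unit: v5 must be False.
The clause (!v10) is unit: v10 must be False.
The clause (!v3) is unit: v3 must be False.
Pure literal: v4 appears only negated; assign v4 = False.
v7 occurs only negated in the remaining clauses — set v7 = False.
Set v2 = False and propagate.
v1, v8 are now unconstrained; take v1 = False, v8 = False.
Every clause has at least one true literal under this assignment.
Check each clause:
  1. (!v3 || !v5 || v6) — !v5 is true.
  2. (!v5 || v6) — !v5 is true.
  3. (!v4 || v11 || !v7) — !v7 is true.
  4. (v1 || !v7 || !v8) — !v8 is true.
  5. (!v2 || v8) — !v2 is true.
  6. (!v10 || !v5) — !v5 is true.
  7. (!v5 || v4) — !v5 is true.
  8. (!v6 || !v2 || v11) — !v6 is true.
  9. (!v3 || !v4 || !v11) — !v3 is true.
  10. (v11) — v11 is true.
  11. (v9) — v9 is true.
  12. (!v4 || v2 || !v8) — !v8 is true.
  13. (!v6) — !v6 is true.
  14. (!v10 || !v4 || !v3) — !v4 is true.
  15. (v4 || !v6) — !v6 is true.
  16. (!v7 || !v10 || !v9) — !v7 is true.
  17. (v1 || !v10) — !v10 is true.
  18. (!v11 || !v6 || v10) — !v6 is true.
  19. (v5 || !v10) — !v10 is true.
  20. (!v1 || !v6) — !v6 is true.
  21. (!v3 || !v11) — !v3 is true.
  22. (v1 || !v7 || !v2) — !v7 is true.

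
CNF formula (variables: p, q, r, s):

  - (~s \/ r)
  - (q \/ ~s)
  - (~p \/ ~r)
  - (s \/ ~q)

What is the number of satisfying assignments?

4

Satisfying assignments:
  p=F q=F r=F s=F
  p=F q=F r=T s=F
  p=F q=T r=T s=T
  p=T q=F r=F s=F
That's 4 in total.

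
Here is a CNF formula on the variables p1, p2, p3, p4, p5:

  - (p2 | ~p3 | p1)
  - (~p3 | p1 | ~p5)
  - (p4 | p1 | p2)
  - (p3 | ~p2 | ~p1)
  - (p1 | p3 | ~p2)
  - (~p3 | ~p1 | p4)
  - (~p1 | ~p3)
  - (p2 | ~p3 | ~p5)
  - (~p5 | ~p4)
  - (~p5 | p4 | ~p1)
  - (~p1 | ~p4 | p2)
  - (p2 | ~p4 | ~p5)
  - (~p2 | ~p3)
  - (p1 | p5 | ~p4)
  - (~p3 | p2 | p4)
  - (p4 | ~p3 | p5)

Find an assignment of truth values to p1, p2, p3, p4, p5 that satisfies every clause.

Branch on p1: take p1 = True.
  then p3 is forced to False.
  then p2 is forced to False.
  then p4 is forced to False.
  then p5 is forced to False.
Every clause has at least one true literal under this assignment.

p1 = T, p2 = F, p3 = F, p4 = F, p5 = F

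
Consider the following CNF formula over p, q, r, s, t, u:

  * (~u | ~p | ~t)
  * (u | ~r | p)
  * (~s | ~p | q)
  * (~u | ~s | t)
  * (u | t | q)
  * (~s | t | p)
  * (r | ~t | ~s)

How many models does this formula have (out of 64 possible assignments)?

26

Case analysis on t and p:
  t=1, p=1: 5 of the 16 assignments to (q,r,s,u) work.
  t=1, p=0: q free; 4 ways for (r,s,u) × 2^1 = 8.
  t=0, p=1: r free; 4 ways for (q,s,u) × 2^1 = 8.
  t=0, p=0: 5 of the 16 assignments to (q,r,s,u) work.
Total: 5 + 8 + 8 + 5 = 26.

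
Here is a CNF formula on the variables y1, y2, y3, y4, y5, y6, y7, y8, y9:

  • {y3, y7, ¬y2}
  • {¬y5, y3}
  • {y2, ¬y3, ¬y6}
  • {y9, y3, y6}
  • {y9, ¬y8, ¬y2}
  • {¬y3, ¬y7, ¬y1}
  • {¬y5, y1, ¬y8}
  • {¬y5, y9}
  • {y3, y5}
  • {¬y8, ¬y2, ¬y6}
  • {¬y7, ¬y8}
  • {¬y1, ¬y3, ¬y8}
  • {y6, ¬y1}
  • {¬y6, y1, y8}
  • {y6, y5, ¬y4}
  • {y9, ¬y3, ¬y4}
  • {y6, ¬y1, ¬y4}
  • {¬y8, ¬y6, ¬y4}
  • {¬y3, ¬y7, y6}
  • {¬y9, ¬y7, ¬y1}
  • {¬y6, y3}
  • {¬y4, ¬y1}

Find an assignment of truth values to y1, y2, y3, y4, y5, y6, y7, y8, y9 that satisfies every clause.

Pure literal: y4 appears only negated; assign y4 = False.
Branch on y1: take y1 = True.
  then y6 is forced to True.
  then y3 is forced to True.
  then y2 is forced to True.
  then y7 is forced to False.
  then y8 is forced to False.
Set y5 = False and propagate.
y9 is now unconstrained; take y9 = True.
Every clause has at least one true literal under this assignment.

y1 = T, y2 = T, y3 = T, y4 = F, y5 = F, y6 = T, y7 = F, y8 = F, y9 = T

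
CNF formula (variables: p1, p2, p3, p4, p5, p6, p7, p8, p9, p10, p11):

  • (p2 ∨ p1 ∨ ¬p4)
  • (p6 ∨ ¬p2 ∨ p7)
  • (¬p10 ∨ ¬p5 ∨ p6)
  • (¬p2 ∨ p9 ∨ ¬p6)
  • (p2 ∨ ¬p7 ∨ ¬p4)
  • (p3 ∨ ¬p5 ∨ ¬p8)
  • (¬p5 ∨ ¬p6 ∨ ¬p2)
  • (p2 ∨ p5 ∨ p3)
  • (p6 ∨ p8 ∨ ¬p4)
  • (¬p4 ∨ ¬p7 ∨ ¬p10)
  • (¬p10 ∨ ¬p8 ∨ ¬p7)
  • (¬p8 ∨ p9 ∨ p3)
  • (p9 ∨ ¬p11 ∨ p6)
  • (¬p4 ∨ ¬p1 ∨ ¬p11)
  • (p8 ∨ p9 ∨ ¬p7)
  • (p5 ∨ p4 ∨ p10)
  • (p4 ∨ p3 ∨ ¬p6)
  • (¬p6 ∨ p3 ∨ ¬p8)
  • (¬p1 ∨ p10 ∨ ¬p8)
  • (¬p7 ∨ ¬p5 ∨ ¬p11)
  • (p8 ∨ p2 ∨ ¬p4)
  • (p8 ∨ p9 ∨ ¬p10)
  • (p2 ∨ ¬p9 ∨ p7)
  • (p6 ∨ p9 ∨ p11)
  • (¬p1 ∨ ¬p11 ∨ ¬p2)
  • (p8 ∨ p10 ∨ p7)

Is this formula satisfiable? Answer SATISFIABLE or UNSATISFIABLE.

SATISFIABLE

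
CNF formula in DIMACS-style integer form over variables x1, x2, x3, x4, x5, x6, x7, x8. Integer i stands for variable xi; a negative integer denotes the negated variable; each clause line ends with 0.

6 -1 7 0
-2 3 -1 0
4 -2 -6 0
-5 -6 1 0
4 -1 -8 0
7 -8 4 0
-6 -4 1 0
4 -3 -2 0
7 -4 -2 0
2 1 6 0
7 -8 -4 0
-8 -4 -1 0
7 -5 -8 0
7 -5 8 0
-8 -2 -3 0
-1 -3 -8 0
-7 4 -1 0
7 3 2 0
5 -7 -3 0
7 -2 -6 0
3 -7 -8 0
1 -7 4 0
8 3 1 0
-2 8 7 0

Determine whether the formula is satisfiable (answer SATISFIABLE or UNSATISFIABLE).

SATISFIABLE

Set x1 = False and propagate.
Set x2 = True and propagate.
For the remaining variables, x3 = True, x4 = True, x5 = True, x6 = False, x7 = True, x8 = False works.
So x1=F, x2=T, x3=T, x4=T, x5=T, x6=F, x7=T, x8=F is a satisfying assignment.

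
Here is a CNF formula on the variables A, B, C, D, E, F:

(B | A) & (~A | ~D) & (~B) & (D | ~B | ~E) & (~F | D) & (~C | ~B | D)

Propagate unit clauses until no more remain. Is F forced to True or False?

(~B) stands alone — B = False.
(B | A): since B = False, the clause reduces to (A). A = True.
In (~D | ~A), ~A is now false; ~D must hold, so D = False.
From (~F | D) and D = False: F = False.

False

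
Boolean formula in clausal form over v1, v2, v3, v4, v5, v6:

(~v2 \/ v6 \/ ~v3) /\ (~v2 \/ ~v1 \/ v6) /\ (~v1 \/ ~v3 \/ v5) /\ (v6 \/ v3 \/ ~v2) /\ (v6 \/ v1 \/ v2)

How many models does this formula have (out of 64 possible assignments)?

Case analysis on v2 and v6:
  v2=T, v6=T: v4 free; 7 ways for (v1,v3,v5) × 2^1 = 14.
  v2=T, v6=F: a clause becomes empty — 0.
  v2=F, v6=T: v4 free; 7 ways for (v1,v3,v5) × 2^1 = 14.
  v2=F, v6=F: v4 free; 3 ways for (v1,v3,v5) × 2^1 = 6.
Total: 14 + 0 + 14 + 6 = 34.

34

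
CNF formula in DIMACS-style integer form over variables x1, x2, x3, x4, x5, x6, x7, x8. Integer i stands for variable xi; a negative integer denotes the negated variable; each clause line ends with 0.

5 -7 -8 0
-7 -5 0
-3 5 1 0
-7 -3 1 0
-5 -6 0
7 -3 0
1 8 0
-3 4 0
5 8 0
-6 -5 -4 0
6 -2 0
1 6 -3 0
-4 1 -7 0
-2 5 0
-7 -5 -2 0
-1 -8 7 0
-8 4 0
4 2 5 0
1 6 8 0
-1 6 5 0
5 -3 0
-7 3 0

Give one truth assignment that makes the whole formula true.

x1 = F  x2 = F  x3 = F  x4 = T  x5 = T  x6 = F  x7 = F  x8 = T

Check each clause:
  1. (x5 OR NOT x8 OR NOT x7) — NOT x7 is true.
  2. (NOT x5 OR NOT x7) — NOT x7 is true.
  3. (x5 OR x1 OR NOT x3) — NOT x3 is true.
  4. (NOT x3 OR NOT x7 OR x1) — NOT x7 is true.
  5. (NOT x5 OR NOT x6) — NOT x6 is true.
  6. (x7 OR NOT x3) — NOT x3 is true.
  7. (x1 OR x8) — x8 is true.
  8. (NOT x3 OR x4) — x4 is true.
  9. (x8 OR x5) — x8 is true.
  10. (NOT x4 OR NOT x5 OR NOT x6) — NOT x6 is true.
  11. (x6 OR NOT x2) — NOT x2 is true.
  12. (x6 OR NOT x3 OR x1) — NOT x3 is true.
  13. (NOT x7 OR x1 OR NOT x4) — NOT x7 is true.
  14. (NOT x2 OR x5) — x5 is true.
  15. (NOT x5 OR NOT x7 OR NOT x2) — NOT x7 is true.
  16. (NOT x8 OR x7 OR NOT x1) — NOT x1 is true.
  17. (x4 OR NOT x8) — x4 is true.
  18. (x4 OR x5 OR x2) — x4 is true.
  19. (x6 OR x8 OR x1) — x8 is true.
  20. (NOT x1 OR x5 OR x6) — x5 is true.
  21. (NOT x3 OR x5) — x5 is true.
  22. (x3 OR NOT x7) — NOT x7 is true.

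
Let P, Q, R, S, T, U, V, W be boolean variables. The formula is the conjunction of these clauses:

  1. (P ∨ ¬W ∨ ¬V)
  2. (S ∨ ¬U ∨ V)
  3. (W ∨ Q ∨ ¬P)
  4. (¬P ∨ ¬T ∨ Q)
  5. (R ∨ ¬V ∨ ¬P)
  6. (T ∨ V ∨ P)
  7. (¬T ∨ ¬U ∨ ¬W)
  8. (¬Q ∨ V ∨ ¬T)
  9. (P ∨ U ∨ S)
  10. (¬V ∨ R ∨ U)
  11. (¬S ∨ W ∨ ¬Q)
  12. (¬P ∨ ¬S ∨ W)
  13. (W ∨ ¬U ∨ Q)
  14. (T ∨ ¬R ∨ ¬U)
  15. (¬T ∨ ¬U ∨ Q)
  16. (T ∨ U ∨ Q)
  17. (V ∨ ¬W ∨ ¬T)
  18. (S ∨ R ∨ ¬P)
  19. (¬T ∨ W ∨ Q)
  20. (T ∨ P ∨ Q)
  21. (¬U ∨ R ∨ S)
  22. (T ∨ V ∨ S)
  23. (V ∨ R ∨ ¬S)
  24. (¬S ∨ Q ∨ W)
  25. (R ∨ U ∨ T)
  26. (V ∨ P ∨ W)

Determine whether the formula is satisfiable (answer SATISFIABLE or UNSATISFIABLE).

Set P = True and propagate.
Set Q = True and propagate.
The remaining clauses are satisfied by R = True, S = True, T = True, U = False, V = True, W = True.
Every clause has at least one true literal under this assignment.
So P = True, Q = True, R = True, S = True, T = True, U = False, V = True, W = True is a satisfying assignment.

SATISFIABLE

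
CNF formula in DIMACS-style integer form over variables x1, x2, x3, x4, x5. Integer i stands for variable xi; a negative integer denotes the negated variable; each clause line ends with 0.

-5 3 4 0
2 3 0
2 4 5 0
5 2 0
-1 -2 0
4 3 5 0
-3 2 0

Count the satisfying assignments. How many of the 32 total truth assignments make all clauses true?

6

The models are:
  x1=F x2=T x3=F x4=T x5=F
  x1=F x2=T x3=F x4=T x5=T
  x1=F x2=T x3=T x4=F x5=F
  x1=F x2=T x3=T x4=F x5=T
  x1=F x2=T x3=T x4=T x5=F
  x1=F x2=T x3=T x4=T x5=T
That's 6 in total.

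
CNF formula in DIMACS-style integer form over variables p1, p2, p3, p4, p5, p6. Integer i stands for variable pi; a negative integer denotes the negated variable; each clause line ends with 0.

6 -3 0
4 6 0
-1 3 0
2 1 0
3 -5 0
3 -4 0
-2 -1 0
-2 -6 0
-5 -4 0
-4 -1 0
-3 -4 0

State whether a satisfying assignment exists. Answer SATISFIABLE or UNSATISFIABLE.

SATISFIABLE

Set p1 = True and propagate.
  then p3 is forced to True.
  then p6 is forced to True.
  then p2 is forced to False.
  then p4 is forced to False.
p5 is now unconstrained; take p5 = True.
So p1=1, p2=0, p3=1, p4=0, p5=1, p6=1 is a satisfying assignment.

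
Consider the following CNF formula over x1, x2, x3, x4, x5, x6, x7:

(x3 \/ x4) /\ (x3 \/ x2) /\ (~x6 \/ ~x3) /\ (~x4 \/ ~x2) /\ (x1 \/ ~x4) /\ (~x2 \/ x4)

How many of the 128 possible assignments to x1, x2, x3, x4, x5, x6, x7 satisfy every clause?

12

Split on x4, then x2.
  x4=T, x2=T: a clause becomes empty — 0.
  x4=T, x2=F: remaining (x1,x3,x5,x6,x7) ∈ {(T,T,F,F,F); (T,T,F,F,T); (T,T,T,F,F); (T,T,T,F,T)} — 4.
  x4=F, x2=T: a clause becomes empty — 0.
  x4=F, x2=F: forces x3=T; x6=F; x1, x5, x7 free → 2^3 = 8.
Total: 0 + 4 + 0 + 8 = 12.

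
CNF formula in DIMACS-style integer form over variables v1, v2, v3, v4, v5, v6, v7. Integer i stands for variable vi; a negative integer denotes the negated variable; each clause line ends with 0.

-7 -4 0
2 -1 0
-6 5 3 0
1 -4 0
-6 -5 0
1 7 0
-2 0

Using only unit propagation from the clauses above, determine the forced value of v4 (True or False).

(~v2) is a unit clause: v2 = False.
(v2 | ~v1): since v2 = False, the clause reduces to (~v1). v1 = False.
From (v1 | ~v4) and v1 = False: v4 = False.

False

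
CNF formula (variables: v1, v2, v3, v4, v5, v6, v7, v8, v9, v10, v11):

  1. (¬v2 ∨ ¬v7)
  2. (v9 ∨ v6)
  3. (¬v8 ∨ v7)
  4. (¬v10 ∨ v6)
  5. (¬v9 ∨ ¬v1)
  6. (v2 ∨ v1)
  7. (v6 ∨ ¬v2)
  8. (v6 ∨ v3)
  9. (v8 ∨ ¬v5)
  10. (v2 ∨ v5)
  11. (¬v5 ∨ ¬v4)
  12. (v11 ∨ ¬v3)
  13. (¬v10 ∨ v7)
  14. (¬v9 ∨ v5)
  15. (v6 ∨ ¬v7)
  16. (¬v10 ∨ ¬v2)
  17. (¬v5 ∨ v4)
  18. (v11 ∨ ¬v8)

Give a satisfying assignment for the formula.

v1 = True  v2 = True  v3 = True  v4 = False  v5 = False  v6 = True  v7 = False  v8 = False  v9 = False  v10 = False  v11 = True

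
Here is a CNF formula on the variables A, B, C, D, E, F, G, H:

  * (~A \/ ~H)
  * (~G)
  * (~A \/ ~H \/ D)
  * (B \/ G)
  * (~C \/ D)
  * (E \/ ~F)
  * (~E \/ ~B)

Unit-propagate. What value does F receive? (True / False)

False

Unit clause (~G) sets G = False.
(G \/ B) with G = False leaves only B, so B = True.
From (~B \/ ~E) and B = True: E = False.
(E \/ ~F) with E = False leaves only ~F, so F = False.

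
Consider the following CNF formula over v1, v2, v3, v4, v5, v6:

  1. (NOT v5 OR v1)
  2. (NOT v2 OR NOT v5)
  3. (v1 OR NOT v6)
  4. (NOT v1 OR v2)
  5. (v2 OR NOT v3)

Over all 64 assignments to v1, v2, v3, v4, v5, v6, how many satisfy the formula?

14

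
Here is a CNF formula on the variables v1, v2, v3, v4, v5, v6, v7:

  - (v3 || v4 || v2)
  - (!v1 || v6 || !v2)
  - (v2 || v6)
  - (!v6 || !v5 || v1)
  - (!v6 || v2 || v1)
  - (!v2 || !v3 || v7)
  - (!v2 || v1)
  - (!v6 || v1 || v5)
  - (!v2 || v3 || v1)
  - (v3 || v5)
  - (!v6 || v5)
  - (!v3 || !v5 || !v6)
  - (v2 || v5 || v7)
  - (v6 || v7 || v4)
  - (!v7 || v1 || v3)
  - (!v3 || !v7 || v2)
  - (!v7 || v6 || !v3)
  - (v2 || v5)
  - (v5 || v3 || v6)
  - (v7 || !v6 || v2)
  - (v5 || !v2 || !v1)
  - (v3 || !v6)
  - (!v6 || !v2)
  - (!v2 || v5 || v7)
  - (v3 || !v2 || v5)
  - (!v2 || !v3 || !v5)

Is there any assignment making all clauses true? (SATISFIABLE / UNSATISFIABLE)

UNSATISFIABLE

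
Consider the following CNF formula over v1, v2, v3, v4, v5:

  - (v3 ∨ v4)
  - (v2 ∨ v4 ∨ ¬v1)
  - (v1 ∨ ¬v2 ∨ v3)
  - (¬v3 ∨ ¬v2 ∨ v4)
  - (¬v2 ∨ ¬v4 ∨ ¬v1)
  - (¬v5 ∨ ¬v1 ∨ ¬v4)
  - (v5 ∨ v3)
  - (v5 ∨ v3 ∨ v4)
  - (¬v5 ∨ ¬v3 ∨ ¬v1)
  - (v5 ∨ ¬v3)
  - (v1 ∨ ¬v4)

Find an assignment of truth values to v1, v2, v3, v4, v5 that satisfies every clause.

v1=False, v2=False, v3=True, v4=False, v5=True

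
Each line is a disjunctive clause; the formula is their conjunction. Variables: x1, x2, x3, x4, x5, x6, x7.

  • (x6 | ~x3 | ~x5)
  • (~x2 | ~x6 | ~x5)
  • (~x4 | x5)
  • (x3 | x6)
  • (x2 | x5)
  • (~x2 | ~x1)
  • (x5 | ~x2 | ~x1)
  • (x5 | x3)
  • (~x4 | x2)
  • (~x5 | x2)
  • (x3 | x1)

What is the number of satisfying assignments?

4

Satisfying assignments:
  x1=0 x2=1 x3=1 x4=0 x5=0 x6=0 x7=0
  x1=0 x2=1 x3=1 x4=0 x5=0 x6=0 x7=1
  x1=0 x2=1 x3=1 x4=0 x5=0 x6=1 x7=0
  x1=0 x2=1 x3=1 x4=0 x5=0 x6=1 x7=1
Count: 4.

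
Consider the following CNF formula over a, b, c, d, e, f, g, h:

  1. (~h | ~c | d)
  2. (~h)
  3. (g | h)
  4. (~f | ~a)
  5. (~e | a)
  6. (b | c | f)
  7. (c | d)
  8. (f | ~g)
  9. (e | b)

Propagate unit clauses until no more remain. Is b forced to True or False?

Unit clause (~h) sets h = False.
In (g | h), h is now false; g must hold, so g = True.
From (~g | f) and g = True: f = True.
In (~a | ~f), ~f is now false; ~a must hold, so a = False.
In (a | ~e), a is now false; ~e must hold, so e = False.
In (b | e), e is now false; b must hold, so b = True.

True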